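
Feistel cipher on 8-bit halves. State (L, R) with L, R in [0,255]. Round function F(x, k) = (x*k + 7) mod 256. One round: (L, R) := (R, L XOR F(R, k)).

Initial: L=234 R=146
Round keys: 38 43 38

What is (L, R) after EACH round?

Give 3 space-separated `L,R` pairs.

Round 1 (k=38): L=146 R=89
Round 2 (k=43): L=89 R=104
Round 3 (k=38): L=104 R=46

Answer: 146,89 89,104 104,46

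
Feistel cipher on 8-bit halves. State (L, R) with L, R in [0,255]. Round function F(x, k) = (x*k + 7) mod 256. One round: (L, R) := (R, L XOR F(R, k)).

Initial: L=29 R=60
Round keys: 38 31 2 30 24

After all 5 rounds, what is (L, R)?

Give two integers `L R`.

Round 1 (k=38): L=60 R=242
Round 2 (k=31): L=242 R=105
Round 3 (k=2): L=105 R=43
Round 4 (k=30): L=43 R=120
Round 5 (k=24): L=120 R=108

Answer: 120 108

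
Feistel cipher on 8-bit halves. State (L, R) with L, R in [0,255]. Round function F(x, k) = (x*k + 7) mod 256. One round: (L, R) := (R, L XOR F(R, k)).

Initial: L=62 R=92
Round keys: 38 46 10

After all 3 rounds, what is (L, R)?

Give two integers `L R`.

Round 1 (k=38): L=92 R=145
Round 2 (k=46): L=145 R=73
Round 3 (k=10): L=73 R=112

Answer: 73 112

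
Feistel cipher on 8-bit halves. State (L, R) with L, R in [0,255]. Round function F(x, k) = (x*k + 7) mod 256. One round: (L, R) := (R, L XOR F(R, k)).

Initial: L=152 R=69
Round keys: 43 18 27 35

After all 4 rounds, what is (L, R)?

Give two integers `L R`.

Answer: 191 18

Derivation:
Round 1 (k=43): L=69 R=6
Round 2 (k=18): L=6 R=54
Round 3 (k=27): L=54 R=191
Round 4 (k=35): L=191 R=18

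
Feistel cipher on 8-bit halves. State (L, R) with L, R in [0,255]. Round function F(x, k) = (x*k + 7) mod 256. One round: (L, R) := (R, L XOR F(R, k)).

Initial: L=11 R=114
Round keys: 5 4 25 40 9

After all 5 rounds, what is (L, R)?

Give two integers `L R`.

Round 1 (k=5): L=114 R=74
Round 2 (k=4): L=74 R=93
Round 3 (k=25): L=93 R=86
Round 4 (k=40): L=86 R=42
Round 5 (k=9): L=42 R=215

Answer: 42 215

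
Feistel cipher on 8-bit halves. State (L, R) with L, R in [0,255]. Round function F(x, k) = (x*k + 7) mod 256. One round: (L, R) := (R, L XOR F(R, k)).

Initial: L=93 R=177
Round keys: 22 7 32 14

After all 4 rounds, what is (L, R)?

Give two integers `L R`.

Answer: 167 63

Derivation:
Round 1 (k=22): L=177 R=96
Round 2 (k=7): L=96 R=22
Round 3 (k=32): L=22 R=167
Round 4 (k=14): L=167 R=63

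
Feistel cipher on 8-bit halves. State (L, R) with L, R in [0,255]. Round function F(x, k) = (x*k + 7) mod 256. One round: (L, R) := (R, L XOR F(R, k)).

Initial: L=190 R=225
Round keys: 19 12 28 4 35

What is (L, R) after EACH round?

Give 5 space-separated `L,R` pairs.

Answer: 225,4 4,214 214,107 107,101 101,189

Derivation:
Round 1 (k=19): L=225 R=4
Round 2 (k=12): L=4 R=214
Round 3 (k=28): L=214 R=107
Round 4 (k=4): L=107 R=101
Round 5 (k=35): L=101 R=189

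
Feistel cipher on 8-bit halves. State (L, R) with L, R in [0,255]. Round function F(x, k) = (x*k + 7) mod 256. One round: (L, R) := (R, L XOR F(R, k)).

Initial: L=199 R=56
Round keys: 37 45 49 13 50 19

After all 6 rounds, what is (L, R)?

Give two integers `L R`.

Round 1 (k=37): L=56 R=216
Round 2 (k=45): L=216 R=199
Round 3 (k=49): L=199 R=198
Round 4 (k=13): L=198 R=210
Round 5 (k=50): L=210 R=205
Round 6 (k=19): L=205 R=236

Answer: 205 236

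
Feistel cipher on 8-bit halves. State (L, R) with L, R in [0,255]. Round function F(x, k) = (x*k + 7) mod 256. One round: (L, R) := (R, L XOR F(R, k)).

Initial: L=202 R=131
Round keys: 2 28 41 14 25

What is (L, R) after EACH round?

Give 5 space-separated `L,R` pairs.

Round 1 (k=2): L=131 R=199
Round 2 (k=28): L=199 R=72
Round 3 (k=41): L=72 R=72
Round 4 (k=14): L=72 R=191
Round 5 (k=25): L=191 R=230

Answer: 131,199 199,72 72,72 72,191 191,230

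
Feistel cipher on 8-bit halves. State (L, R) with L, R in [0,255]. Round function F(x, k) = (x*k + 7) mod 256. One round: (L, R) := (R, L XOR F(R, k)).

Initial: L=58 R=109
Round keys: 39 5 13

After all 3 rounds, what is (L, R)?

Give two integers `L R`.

Round 1 (k=39): L=109 R=152
Round 2 (k=5): L=152 R=146
Round 3 (k=13): L=146 R=233

Answer: 146 233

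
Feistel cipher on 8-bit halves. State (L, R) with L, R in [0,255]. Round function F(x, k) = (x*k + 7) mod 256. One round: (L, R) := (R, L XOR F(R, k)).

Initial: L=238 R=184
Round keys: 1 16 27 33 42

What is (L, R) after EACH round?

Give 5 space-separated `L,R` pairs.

Round 1 (k=1): L=184 R=81
Round 2 (k=16): L=81 R=175
Round 3 (k=27): L=175 R=45
Round 4 (k=33): L=45 R=123
Round 5 (k=42): L=123 R=24

Answer: 184,81 81,175 175,45 45,123 123,24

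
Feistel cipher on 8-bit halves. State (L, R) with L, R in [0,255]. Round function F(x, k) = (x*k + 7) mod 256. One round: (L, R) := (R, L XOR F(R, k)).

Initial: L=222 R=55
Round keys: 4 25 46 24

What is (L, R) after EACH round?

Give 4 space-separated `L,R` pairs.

Answer: 55,61 61,203 203,188 188,108

Derivation:
Round 1 (k=4): L=55 R=61
Round 2 (k=25): L=61 R=203
Round 3 (k=46): L=203 R=188
Round 4 (k=24): L=188 R=108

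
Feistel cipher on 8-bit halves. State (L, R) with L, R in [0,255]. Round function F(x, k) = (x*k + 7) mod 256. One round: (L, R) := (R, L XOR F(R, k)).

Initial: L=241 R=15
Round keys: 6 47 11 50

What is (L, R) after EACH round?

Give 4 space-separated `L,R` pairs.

Answer: 15,144 144,120 120,191 191,45

Derivation:
Round 1 (k=6): L=15 R=144
Round 2 (k=47): L=144 R=120
Round 3 (k=11): L=120 R=191
Round 4 (k=50): L=191 R=45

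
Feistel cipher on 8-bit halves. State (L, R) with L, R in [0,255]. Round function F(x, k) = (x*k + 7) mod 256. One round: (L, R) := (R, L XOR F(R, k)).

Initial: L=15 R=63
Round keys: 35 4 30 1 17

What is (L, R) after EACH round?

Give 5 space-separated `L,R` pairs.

Round 1 (k=35): L=63 R=171
Round 2 (k=4): L=171 R=140
Round 3 (k=30): L=140 R=196
Round 4 (k=1): L=196 R=71
Round 5 (k=17): L=71 R=122

Answer: 63,171 171,140 140,196 196,71 71,122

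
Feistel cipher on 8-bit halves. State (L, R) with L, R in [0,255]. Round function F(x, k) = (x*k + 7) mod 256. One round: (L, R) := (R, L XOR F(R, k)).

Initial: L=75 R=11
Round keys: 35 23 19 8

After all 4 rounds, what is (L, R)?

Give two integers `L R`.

Answer: 207 248

Derivation:
Round 1 (k=35): L=11 R=195
Round 2 (k=23): L=195 R=135
Round 3 (k=19): L=135 R=207
Round 4 (k=8): L=207 R=248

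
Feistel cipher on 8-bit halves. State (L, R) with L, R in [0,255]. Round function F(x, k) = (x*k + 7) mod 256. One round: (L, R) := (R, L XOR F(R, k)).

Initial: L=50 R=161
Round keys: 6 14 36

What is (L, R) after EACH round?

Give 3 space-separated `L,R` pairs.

Answer: 161,255 255,88 88,152

Derivation:
Round 1 (k=6): L=161 R=255
Round 2 (k=14): L=255 R=88
Round 3 (k=36): L=88 R=152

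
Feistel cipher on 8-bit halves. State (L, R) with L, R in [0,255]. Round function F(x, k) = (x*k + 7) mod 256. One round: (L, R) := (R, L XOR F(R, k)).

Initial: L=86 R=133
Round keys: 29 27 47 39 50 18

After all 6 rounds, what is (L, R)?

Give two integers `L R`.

Round 1 (k=29): L=133 R=78
Round 2 (k=27): L=78 R=196
Round 3 (k=47): L=196 R=77
Round 4 (k=39): L=77 R=6
Round 5 (k=50): L=6 R=126
Round 6 (k=18): L=126 R=229

Answer: 126 229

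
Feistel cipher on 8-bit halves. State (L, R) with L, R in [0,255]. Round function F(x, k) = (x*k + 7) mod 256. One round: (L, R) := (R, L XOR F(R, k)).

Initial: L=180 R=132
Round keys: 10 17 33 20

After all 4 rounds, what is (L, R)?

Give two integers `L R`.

Answer: 6 169

Derivation:
Round 1 (k=10): L=132 R=155
Round 2 (k=17): L=155 R=214
Round 3 (k=33): L=214 R=6
Round 4 (k=20): L=6 R=169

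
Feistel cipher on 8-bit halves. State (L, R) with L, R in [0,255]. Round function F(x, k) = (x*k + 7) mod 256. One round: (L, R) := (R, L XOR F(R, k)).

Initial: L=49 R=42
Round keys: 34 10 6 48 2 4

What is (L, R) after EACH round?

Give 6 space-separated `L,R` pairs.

Round 1 (k=34): L=42 R=170
Round 2 (k=10): L=170 R=129
Round 3 (k=6): L=129 R=167
Round 4 (k=48): L=167 R=214
Round 5 (k=2): L=214 R=20
Round 6 (k=4): L=20 R=129

Answer: 42,170 170,129 129,167 167,214 214,20 20,129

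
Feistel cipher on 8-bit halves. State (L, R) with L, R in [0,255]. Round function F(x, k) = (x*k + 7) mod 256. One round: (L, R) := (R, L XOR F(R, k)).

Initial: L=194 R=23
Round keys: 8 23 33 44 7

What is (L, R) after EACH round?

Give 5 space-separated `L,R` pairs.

Round 1 (k=8): L=23 R=125
Round 2 (k=23): L=125 R=85
Round 3 (k=33): L=85 R=129
Round 4 (k=44): L=129 R=102
Round 5 (k=7): L=102 R=80

Answer: 23,125 125,85 85,129 129,102 102,80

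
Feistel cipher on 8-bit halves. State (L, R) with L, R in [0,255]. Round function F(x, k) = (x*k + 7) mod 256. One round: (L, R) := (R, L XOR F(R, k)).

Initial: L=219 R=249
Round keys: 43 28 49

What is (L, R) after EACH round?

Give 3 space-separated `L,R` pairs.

Round 1 (k=43): L=249 R=1
Round 2 (k=28): L=1 R=218
Round 3 (k=49): L=218 R=192

Answer: 249,1 1,218 218,192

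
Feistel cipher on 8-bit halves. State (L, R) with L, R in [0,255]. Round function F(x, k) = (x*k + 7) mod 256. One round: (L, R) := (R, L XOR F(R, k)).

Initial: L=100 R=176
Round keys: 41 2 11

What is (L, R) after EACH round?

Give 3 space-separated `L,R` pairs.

Round 1 (k=41): L=176 R=83
Round 2 (k=2): L=83 R=29
Round 3 (k=11): L=29 R=21

Answer: 176,83 83,29 29,21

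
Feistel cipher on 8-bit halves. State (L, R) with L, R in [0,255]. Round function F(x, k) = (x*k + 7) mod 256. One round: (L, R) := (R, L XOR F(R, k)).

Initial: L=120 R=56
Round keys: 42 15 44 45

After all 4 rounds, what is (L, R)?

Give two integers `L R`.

Round 1 (k=42): L=56 R=79
Round 2 (k=15): L=79 R=144
Round 3 (k=44): L=144 R=136
Round 4 (k=45): L=136 R=127

Answer: 136 127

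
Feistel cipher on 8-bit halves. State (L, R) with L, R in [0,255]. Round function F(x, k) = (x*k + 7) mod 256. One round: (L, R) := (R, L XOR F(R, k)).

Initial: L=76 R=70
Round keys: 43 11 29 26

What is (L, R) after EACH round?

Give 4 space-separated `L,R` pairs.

Answer: 70,133 133,248 248,154 154,83

Derivation:
Round 1 (k=43): L=70 R=133
Round 2 (k=11): L=133 R=248
Round 3 (k=29): L=248 R=154
Round 4 (k=26): L=154 R=83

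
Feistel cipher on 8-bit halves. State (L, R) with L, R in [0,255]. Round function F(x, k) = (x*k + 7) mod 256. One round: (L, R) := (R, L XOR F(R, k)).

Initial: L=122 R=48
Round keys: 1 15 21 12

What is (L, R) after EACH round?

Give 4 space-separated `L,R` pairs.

Answer: 48,77 77,186 186,4 4,141

Derivation:
Round 1 (k=1): L=48 R=77
Round 2 (k=15): L=77 R=186
Round 3 (k=21): L=186 R=4
Round 4 (k=12): L=4 R=141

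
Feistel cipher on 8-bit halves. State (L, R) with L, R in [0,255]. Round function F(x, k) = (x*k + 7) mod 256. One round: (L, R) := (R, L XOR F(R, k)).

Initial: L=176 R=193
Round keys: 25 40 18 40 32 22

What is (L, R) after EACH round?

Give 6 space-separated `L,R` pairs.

Answer: 193,80 80,70 70,163 163,57 57,132 132,102

Derivation:
Round 1 (k=25): L=193 R=80
Round 2 (k=40): L=80 R=70
Round 3 (k=18): L=70 R=163
Round 4 (k=40): L=163 R=57
Round 5 (k=32): L=57 R=132
Round 6 (k=22): L=132 R=102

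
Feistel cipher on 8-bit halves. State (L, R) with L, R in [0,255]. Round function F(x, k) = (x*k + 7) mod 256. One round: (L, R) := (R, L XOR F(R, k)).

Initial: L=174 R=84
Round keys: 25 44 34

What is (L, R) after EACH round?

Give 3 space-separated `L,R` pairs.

Round 1 (k=25): L=84 R=149
Round 2 (k=44): L=149 R=247
Round 3 (k=34): L=247 R=64

Answer: 84,149 149,247 247,64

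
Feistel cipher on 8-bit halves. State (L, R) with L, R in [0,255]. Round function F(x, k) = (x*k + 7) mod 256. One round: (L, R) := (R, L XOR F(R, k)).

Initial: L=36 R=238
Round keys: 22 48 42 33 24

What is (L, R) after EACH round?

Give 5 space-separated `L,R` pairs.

Round 1 (k=22): L=238 R=95
Round 2 (k=48): L=95 R=57
Round 3 (k=42): L=57 R=62
Round 4 (k=33): L=62 R=60
Round 5 (k=24): L=60 R=153

Answer: 238,95 95,57 57,62 62,60 60,153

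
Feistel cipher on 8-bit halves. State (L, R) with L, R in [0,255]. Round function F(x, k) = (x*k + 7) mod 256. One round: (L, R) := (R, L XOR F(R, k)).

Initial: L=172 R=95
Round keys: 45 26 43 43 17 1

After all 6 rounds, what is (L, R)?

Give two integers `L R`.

Answer: 28 41

Derivation:
Round 1 (k=45): L=95 R=22
Round 2 (k=26): L=22 R=28
Round 3 (k=43): L=28 R=173
Round 4 (k=43): L=173 R=10
Round 5 (k=17): L=10 R=28
Round 6 (k=1): L=28 R=41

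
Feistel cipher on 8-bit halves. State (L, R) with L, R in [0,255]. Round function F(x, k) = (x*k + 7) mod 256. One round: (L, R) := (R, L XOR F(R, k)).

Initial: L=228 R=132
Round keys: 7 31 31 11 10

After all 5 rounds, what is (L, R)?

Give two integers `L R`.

Answer: 183 9

Derivation:
Round 1 (k=7): L=132 R=71
Round 2 (k=31): L=71 R=36
Round 3 (k=31): L=36 R=36
Round 4 (k=11): L=36 R=183
Round 5 (k=10): L=183 R=9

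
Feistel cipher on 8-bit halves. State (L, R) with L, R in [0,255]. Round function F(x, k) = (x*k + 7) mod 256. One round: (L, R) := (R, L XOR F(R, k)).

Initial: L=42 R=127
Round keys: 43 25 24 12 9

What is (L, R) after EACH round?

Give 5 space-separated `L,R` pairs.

Round 1 (k=43): L=127 R=118
Round 2 (k=25): L=118 R=242
Round 3 (k=24): L=242 R=193
Round 4 (k=12): L=193 R=225
Round 5 (k=9): L=225 R=49

Answer: 127,118 118,242 242,193 193,225 225,49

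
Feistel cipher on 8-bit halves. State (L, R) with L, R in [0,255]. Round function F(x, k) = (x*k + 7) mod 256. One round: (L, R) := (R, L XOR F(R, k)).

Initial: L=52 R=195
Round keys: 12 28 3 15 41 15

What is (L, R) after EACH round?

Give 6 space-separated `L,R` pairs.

Answer: 195,31 31,168 168,224 224,143 143,14 14,86

Derivation:
Round 1 (k=12): L=195 R=31
Round 2 (k=28): L=31 R=168
Round 3 (k=3): L=168 R=224
Round 4 (k=15): L=224 R=143
Round 5 (k=41): L=143 R=14
Round 6 (k=15): L=14 R=86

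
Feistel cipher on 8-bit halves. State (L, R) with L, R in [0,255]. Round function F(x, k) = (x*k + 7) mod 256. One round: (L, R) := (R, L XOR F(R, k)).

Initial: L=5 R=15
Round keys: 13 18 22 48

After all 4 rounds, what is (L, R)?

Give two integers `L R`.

Round 1 (k=13): L=15 R=207
Round 2 (k=18): L=207 R=154
Round 3 (k=22): L=154 R=140
Round 4 (k=48): L=140 R=221

Answer: 140 221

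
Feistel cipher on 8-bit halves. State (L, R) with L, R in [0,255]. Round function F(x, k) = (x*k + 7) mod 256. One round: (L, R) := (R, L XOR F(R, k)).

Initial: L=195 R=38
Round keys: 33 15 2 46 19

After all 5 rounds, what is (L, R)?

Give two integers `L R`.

Round 1 (k=33): L=38 R=46
Round 2 (k=15): L=46 R=159
Round 3 (k=2): L=159 R=107
Round 4 (k=46): L=107 R=222
Round 5 (k=19): L=222 R=234

Answer: 222 234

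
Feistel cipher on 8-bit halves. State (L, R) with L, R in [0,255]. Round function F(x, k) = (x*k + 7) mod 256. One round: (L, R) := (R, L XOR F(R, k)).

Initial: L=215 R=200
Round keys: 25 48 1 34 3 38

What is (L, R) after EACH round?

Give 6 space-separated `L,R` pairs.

Answer: 200,88 88,79 79,14 14,172 172,5 5,105

Derivation:
Round 1 (k=25): L=200 R=88
Round 2 (k=48): L=88 R=79
Round 3 (k=1): L=79 R=14
Round 4 (k=34): L=14 R=172
Round 5 (k=3): L=172 R=5
Round 6 (k=38): L=5 R=105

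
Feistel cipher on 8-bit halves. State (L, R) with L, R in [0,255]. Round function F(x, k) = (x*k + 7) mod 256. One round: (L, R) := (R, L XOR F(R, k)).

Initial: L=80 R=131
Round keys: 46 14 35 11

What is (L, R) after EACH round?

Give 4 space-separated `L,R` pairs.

Round 1 (k=46): L=131 R=193
Round 2 (k=14): L=193 R=22
Round 3 (k=35): L=22 R=200
Round 4 (k=11): L=200 R=137

Answer: 131,193 193,22 22,200 200,137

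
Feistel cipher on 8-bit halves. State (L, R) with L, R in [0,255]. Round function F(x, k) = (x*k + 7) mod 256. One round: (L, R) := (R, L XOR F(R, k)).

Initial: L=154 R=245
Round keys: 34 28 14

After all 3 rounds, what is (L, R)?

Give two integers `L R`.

Answer: 206 64

Derivation:
Round 1 (k=34): L=245 R=11
Round 2 (k=28): L=11 R=206
Round 3 (k=14): L=206 R=64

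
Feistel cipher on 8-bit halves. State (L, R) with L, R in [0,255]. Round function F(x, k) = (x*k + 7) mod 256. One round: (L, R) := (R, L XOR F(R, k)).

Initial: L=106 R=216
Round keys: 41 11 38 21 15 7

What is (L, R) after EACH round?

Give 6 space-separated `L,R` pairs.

Round 1 (k=41): L=216 R=245
Round 2 (k=11): L=245 R=86
Round 3 (k=38): L=86 R=62
Round 4 (k=21): L=62 R=75
Round 5 (k=15): L=75 R=82
Round 6 (k=7): L=82 R=14

Answer: 216,245 245,86 86,62 62,75 75,82 82,14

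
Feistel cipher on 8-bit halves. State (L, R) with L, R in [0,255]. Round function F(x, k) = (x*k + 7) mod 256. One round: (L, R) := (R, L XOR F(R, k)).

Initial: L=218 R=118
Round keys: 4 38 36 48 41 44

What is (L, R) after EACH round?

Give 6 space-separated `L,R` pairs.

Round 1 (k=4): L=118 R=5
Round 2 (k=38): L=5 R=179
Round 3 (k=36): L=179 R=54
Round 4 (k=48): L=54 R=148
Round 5 (k=41): L=148 R=141
Round 6 (k=44): L=141 R=215

Answer: 118,5 5,179 179,54 54,148 148,141 141,215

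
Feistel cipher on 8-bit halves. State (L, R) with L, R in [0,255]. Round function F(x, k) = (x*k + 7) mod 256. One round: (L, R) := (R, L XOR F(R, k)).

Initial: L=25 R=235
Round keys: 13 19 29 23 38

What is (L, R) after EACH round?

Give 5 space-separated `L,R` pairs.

Round 1 (k=13): L=235 R=239
Round 2 (k=19): L=239 R=47
Round 3 (k=29): L=47 R=181
Round 4 (k=23): L=181 R=101
Round 5 (k=38): L=101 R=176

Answer: 235,239 239,47 47,181 181,101 101,176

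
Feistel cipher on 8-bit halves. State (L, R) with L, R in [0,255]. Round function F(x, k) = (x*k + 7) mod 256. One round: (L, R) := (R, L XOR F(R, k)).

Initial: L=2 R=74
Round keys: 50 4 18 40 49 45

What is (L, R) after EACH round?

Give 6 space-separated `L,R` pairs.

Answer: 74,121 121,161 161,32 32,166 166,237 237,22

Derivation:
Round 1 (k=50): L=74 R=121
Round 2 (k=4): L=121 R=161
Round 3 (k=18): L=161 R=32
Round 4 (k=40): L=32 R=166
Round 5 (k=49): L=166 R=237
Round 6 (k=45): L=237 R=22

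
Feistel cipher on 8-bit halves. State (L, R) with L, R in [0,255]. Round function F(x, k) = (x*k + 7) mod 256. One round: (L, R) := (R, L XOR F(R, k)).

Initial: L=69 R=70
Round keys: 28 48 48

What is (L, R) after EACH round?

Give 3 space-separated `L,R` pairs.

Round 1 (k=28): L=70 R=234
Round 2 (k=48): L=234 R=161
Round 3 (k=48): L=161 R=221

Answer: 70,234 234,161 161,221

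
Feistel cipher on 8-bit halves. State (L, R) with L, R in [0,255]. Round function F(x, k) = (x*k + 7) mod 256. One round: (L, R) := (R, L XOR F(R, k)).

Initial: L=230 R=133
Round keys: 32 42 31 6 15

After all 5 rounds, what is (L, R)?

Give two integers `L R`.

Round 1 (k=32): L=133 R=65
Round 2 (k=42): L=65 R=52
Round 3 (k=31): L=52 R=18
Round 4 (k=6): L=18 R=71
Round 5 (k=15): L=71 R=34

Answer: 71 34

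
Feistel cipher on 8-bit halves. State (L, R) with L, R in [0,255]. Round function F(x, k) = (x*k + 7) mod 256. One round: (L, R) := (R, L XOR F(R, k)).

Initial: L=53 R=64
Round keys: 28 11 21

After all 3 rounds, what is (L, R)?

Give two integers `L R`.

Answer: 109 202

Derivation:
Round 1 (k=28): L=64 R=50
Round 2 (k=11): L=50 R=109
Round 3 (k=21): L=109 R=202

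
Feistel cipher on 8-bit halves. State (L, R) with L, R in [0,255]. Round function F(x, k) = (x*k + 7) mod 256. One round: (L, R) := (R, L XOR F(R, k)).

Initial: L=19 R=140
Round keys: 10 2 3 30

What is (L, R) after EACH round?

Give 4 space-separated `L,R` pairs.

Round 1 (k=10): L=140 R=108
Round 2 (k=2): L=108 R=83
Round 3 (k=3): L=83 R=108
Round 4 (k=30): L=108 R=252

Answer: 140,108 108,83 83,108 108,252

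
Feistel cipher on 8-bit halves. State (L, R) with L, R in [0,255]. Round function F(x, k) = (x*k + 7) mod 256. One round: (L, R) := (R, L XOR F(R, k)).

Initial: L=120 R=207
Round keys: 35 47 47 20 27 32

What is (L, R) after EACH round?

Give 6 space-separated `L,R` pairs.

Round 1 (k=35): L=207 R=44
Round 2 (k=47): L=44 R=212
Round 3 (k=47): L=212 R=223
Round 4 (k=20): L=223 R=167
Round 5 (k=27): L=167 R=123
Round 6 (k=32): L=123 R=192

Answer: 207,44 44,212 212,223 223,167 167,123 123,192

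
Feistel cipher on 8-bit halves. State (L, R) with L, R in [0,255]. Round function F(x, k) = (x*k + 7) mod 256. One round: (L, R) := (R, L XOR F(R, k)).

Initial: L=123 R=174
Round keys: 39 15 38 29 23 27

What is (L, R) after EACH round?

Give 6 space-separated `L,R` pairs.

Round 1 (k=39): L=174 R=242
Round 2 (k=15): L=242 R=155
Round 3 (k=38): L=155 R=251
Round 4 (k=29): L=251 R=237
Round 5 (k=23): L=237 R=169
Round 6 (k=27): L=169 R=55

Answer: 174,242 242,155 155,251 251,237 237,169 169,55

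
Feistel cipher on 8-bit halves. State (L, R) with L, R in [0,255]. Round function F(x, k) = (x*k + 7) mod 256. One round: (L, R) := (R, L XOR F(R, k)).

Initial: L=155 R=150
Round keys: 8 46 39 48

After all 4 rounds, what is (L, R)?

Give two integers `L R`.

Round 1 (k=8): L=150 R=44
Round 2 (k=46): L=44 R=121
Round 3 (k=39): L=121 R=90
Round 4 (k=48): L=90 R=158

Answer: 90 158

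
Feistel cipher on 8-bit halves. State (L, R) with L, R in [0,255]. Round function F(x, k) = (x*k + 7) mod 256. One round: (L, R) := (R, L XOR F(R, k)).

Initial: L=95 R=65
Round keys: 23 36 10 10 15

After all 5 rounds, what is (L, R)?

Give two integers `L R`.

Answer: 193 252

Derivation:
Round 1 (k=23): L=65 R=129
Round 2 (k=36): L=129 R=106
Round 3 (k=10): L=106 R=170
Round 4 (k=10): L=170 R=193
Round 5 (k=15): L=193 R=252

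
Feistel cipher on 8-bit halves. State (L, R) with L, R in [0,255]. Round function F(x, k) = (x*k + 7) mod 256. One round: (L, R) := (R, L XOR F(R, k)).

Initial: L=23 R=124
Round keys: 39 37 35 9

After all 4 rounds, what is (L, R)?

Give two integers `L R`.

Answer: 232 32

Derivation:
Round 1 (k=39): L=124 R=252
Round 2 (k=37): L=252 R=15
Round 3 (k=35): L=15 R=232
Round 4 (k=9): L=232 R=32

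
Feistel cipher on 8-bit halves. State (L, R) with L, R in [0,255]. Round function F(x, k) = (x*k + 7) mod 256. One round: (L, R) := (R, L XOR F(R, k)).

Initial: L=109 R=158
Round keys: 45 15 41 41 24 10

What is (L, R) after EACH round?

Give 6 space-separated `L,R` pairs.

Round 1 (k=45): L=158 R=160
Round 2 (k=15): L=160 R=249
Round 3 (k=41): L=249 R=72
Round 4 (k=41): L=72 R=118
Round 5 (k=24): L=118 R=95
Round 6 (k=10): L=95 R=203

Answer: 158,160 160,249 249,72 72,118 118,95 95,203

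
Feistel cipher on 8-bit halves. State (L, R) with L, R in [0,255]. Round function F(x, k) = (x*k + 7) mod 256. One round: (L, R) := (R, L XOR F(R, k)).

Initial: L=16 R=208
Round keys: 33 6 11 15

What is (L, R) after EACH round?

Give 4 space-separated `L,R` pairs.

Answer: 208,199 199,97 97,245 245,3

Derivation:
Round 1 (k=33): L=208 R=199
Round 2 (k=6): L=199 R=97
Round 3 (k=11): L=97 R=245
Round 4 (k=15): L=245 R=3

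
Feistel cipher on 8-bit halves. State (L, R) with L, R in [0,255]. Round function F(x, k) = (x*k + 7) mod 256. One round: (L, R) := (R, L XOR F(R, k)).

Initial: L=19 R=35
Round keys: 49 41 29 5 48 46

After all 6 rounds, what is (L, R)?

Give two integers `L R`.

Round 1 (k=49): L=35 R=169
Round 2 (k=41): L=169 R=59
Round 3 (k=29): L=59 R=31
Round 4 (k=5): L=31 R=153
Round 5 (k=48): L=153 R=168
Round 6 (k=46): L=168 R=174

Answer: 168 174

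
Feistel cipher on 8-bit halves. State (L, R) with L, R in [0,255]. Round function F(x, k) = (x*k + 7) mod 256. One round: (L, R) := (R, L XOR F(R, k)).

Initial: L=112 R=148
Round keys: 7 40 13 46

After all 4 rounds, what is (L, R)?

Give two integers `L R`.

Answer: 149 38

Derivation:
Round 1 (k=7): L=148 R=99
Round 2 (k=40): L=99 R=235
Round 3 (k=13): L=235 R=149
Round 4 (k=46): L=149 R=38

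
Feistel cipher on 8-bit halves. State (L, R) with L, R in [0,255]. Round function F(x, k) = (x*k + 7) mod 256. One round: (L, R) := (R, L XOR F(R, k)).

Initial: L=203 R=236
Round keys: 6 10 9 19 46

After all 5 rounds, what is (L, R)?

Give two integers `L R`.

Answer: 154 149

Derivation:
Round 1 (k=6): L=236 R=68
Round 2 (k=10): L=68 R=67
Round 3 (k=9): L=67 R=38
Round 4 (k=19): L=38 R=154
Round 5 (k=46): L=154 R=149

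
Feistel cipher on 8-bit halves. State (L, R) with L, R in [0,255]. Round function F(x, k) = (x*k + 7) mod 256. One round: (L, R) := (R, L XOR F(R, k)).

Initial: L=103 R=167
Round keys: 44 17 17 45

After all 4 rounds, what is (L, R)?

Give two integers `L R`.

Answer: 151 150

Derivation:
Round 1 (k=44): L=167 R=220
Round 2 (k=17): L=220 R=4
Round 3 (k=17): L=4 R=151
Round 4 (k=45): L=151 R=150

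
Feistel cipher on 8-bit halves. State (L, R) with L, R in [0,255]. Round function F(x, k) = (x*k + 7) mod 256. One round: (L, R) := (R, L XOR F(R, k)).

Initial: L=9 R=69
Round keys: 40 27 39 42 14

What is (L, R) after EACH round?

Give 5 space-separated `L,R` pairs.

Round 1 (k=40): L=69 R=198
Round 2 (k=27): L=198 R=172
Round 3 (k=39): L=172 R=253
Round 4 (k=42): L=253 R=37
Round 5 (k=14): L=37 R=240

Answer: 69,198 198,172 172,253 253,37 37,240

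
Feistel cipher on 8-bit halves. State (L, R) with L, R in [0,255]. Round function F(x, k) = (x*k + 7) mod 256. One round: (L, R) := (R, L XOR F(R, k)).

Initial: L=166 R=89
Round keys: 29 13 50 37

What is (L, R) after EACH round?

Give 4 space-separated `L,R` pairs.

Round 1 (k=29): L=89 R=186
Round 2 (k=13): L=186 R=32
Round 3 (k=50): L=32 R=253
Round 4 (k=37): L=253 R=184

Answer: 89,186 186,32 32,253 253,184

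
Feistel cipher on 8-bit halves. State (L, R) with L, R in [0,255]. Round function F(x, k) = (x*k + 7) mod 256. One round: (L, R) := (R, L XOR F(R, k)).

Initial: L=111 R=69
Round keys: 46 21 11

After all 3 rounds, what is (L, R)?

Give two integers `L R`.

Answer: 116 1

Derivation:
Round 1 (k=46): L=69 R=2
Round 2 (k=21): L=2 R=116
Round 3 (k=11): L=116 R=1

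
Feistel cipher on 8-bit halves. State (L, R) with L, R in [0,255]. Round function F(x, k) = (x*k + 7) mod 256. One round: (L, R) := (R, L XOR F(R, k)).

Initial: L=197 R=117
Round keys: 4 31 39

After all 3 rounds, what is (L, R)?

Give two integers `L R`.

Answer: 220 149

Derivation:
Round 1 (k=4): L=117 R=30
Round 2 (k=31): L=30 R=220
Round 3 (k=39): L=220 R=149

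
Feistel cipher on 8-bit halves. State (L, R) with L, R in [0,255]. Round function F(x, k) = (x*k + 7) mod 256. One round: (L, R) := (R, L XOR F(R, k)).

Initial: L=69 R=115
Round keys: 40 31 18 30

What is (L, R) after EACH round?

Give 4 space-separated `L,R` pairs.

Round 1 (k=40): L=115 R=186
Round 2 (k=31): L=186 R=254
Round 3 (k=18): L=254 R=89
Round 4 (k=30): L=89 R=139

Answer: 115,186 186,254 254,89 89,139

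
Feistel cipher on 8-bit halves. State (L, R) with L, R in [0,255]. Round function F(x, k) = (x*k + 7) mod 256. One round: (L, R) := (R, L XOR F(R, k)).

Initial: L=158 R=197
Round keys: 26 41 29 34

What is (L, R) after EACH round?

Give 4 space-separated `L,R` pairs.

Answer: 197,151 151,243 243,25 25,170

Derivation:
Round 1 (k=26): L=197 R=151
Round 2 (k=41): L=151 R=243
Round 3 (k=29): L=243 R=25
Round 4 (k=34): L=25 R=170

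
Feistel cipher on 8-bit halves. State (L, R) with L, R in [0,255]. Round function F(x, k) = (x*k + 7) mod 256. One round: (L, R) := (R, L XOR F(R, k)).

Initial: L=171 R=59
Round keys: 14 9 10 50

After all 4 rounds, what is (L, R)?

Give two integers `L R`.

Answer: 33 3

Derivation:
Round 1 (k=14): L=59 R=234
Round 2 (k=9): L=234 R=122
Round 3 (k=10): L=122 R=33
Round 4 (k=50): L=33 R=3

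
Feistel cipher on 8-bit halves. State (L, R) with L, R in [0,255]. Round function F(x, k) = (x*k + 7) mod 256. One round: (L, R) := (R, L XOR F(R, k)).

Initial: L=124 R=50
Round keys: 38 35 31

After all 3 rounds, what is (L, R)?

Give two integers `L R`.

Round 1 (k=38): L=50 R=15
Round 2 (k=35): L=15 R=38
Round 3 (k=31): L=38 R=174

Answer: 38 174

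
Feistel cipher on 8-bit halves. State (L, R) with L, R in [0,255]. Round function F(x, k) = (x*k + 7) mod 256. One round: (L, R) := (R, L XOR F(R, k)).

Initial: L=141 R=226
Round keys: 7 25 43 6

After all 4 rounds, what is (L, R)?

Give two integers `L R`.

Round 1 (k=7): L=226 R=184
Round 2 (k=25): L=184 R=29
Round 3 (k=43): L=29 R=94
Round 4 (k=6): L=94 R=38

Answer: 94 38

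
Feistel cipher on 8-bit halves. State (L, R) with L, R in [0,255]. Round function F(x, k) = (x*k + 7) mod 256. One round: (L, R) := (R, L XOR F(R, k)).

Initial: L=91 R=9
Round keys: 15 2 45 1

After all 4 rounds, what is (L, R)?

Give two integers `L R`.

Round 1 (k=15): L=9 R=213
Round 2 (k=2): L=213 R=184
Round 3 (k=45): L=184 R=138
Round 4 (k=1): L=138 R=41

Answer: 138 41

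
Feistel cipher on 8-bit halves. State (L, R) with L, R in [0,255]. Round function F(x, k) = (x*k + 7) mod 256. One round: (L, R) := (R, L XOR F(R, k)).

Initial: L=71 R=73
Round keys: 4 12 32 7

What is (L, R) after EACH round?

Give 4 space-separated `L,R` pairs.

Round 1 (k=4): L=73 R=108
Round 2 (k=12): L=108 R=94
Round 3 (k=32): L=94 R=171
Round 4 (k=7): L=171 R=234

Answer: 73,108 108,94 94,171 171,234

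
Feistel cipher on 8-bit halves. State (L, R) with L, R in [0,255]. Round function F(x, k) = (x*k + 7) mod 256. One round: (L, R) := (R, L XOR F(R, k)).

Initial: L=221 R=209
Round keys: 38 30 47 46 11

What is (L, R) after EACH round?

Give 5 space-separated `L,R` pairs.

Round 1 (k=38): L=209 R=208
Round 2 (k=30): L=208 R=182
Round 3 (k=47): L=182 R=161
Round 4 (k=46): L=161 R=67
Round 5 (k=11): L=67 R=73

Answer: 209,208 208,182 182,161 161,67 67,73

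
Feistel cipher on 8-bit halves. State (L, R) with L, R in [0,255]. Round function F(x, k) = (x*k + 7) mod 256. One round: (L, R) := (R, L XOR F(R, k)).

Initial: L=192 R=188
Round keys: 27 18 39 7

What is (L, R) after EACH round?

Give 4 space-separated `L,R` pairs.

Round 1 (k=27): L=188 R=27
Round 2 (k=18): L=27 R=81
Round 3 (k=39): L=81 R=69
Round 4 (k=7): L=69 R=187

Answer: 188,27 27,81 81,69 69,187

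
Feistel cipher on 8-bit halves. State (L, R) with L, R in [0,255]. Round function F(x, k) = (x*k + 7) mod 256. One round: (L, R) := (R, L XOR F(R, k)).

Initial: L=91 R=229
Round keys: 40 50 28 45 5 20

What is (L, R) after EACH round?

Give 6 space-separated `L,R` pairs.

Round 1 (k=40): L=229 R=148
Round 2 (k=50): L=148 R=10
Round 3 (k=28): L=10 R=139
Round 4 (k=45): L=139 R=124
Round 5 (k=5): L=124 R=248
Round 6 (k=20): L=248 R=27

Answer: 229,148 148,10 10,139 139,124 124,248 248,27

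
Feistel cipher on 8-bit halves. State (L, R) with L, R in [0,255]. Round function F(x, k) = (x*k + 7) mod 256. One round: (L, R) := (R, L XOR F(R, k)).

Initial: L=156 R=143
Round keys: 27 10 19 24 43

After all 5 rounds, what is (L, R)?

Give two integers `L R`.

Answer: 103 203

Derivation:
Round 1 (k=27): L=143 R=128
Round 2 (k=10): L=128 R=136
Round 3 (k=19): L=136 R=159
Round 4 (k=24): L=159 R=103
Round 5 (k=43): L=103 R=203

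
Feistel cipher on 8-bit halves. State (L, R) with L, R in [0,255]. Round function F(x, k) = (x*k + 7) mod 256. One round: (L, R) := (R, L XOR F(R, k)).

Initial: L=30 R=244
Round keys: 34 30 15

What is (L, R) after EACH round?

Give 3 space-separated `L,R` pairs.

Round 1 (k=34): L=244 R=113
Round 2 (k=30): L=113 R=177
Round 3 (k=15): L=177 R=23

Answer: 244,113 113,177 177,23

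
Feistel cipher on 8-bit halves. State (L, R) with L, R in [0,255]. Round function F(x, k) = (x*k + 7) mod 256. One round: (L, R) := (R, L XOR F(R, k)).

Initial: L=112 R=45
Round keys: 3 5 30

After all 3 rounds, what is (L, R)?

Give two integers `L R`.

Answer: 208 153

Derivation:
Round 1 (k=3): L=45 R=254
Round 2 (k=5): L=254 R=208
Round 3 (k=30): L=208 R=153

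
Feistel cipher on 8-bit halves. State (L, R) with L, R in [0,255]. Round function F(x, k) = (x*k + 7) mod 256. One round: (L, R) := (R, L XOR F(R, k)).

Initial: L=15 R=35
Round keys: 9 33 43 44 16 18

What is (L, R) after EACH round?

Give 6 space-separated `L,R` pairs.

Round 1 (k=9): L=35 R=77
Round 2 (k=33): L=77 R=215
Round 3 (k=43): L=215 R=105
Round 4 (k=44): L=105 R=196
Round 5 (k=16): L=196 R=46
Round 6 (k=18): L=46 R=135

Answer: 35,77 77,215 215,105 105,196 196,46 46,135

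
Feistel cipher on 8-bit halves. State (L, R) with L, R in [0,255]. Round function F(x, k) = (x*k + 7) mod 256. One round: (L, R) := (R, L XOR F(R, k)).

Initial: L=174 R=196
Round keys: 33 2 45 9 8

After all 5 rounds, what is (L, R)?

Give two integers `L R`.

Answer: 89 146

Derivation:
Round 1 (k=33): L=196 R=229
Round 2 (k=2): L=229 R=21
Round 3 (k=45): L=21 R=93
Round 4 (k=9): L=93 R=89
Round 5 (k=8): L=89 R=146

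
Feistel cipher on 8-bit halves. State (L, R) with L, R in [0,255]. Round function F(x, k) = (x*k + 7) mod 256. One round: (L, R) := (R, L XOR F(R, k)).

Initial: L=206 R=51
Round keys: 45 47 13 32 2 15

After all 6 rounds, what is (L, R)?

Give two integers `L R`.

Answer: 166 66

Derivation:
Round 1 (k=45): L=51 R=48
Round 2 (k=47): L=48 R=228
Round 3 (k=13): L=228 R=171
Round 4 (k=32): L=171 R=131
Round 5 (k=2): L=131 R=166
Round 6 (k=15): L=166 R=66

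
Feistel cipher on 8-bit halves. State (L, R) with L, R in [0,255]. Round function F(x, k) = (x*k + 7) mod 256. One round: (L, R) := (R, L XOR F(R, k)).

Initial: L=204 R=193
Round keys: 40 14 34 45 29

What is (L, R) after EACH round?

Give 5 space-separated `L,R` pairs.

Round 1 (k=40): L=193 R=227
Round 2 (k=14): L=227 R=176
Round 3 (k=34): L=176 R=132
Round 4 (k=45): L=132 R=139
Round 5 (k=29): L=139 R=66

Answer: 193,227 227,176 176,132 132,139 139,66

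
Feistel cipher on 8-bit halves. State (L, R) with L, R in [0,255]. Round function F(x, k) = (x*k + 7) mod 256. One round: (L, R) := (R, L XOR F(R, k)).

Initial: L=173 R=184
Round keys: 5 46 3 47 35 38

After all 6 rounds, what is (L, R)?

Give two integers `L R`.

Answer: 243 127

Derivation:
Round 1 (k=5): L=184 R=50
Round 2 (k=46): L=50 R=187
Round 3 (k=3): L=187 R=10
Round 4 (k=47): L=10 R=102
Round 5 (k=35): L=102 R=243
Round 6 (k=38): L=243 R=127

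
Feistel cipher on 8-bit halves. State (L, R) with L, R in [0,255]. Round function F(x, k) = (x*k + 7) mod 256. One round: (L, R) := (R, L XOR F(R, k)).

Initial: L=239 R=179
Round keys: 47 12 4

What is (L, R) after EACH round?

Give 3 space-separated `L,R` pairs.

Answer: 179,11 11,56 56,236

Derivation:
Round 1 (k=47): L=179 R=11
Round 2 (k=12): L=11 R=56
Round 3 (k=4): L=56 R=236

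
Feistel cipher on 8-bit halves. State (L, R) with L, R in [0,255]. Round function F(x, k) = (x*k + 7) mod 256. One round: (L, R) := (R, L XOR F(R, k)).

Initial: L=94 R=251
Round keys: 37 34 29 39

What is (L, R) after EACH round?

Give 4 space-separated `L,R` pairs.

Answer: 251,16 16,220 220,227 227,64

Derivation:
Round 1 (k=37): L=251 R=16
Round 2 (k=34): L=16 R=220
Round 3 (k=29): L=220 R=227
Round 4 (k=39): L=227 R=64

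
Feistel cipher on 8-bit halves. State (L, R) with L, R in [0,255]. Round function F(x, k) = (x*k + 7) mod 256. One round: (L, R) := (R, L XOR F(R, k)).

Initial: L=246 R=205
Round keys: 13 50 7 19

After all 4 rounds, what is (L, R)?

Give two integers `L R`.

Round 1 (k=13): L=205 R=134
Round 2 (k=50): L=134 R=254
Round 3 (k=7): L=254 R=127
Round 4 (k=19): L=127 R=138

Answer: 127 138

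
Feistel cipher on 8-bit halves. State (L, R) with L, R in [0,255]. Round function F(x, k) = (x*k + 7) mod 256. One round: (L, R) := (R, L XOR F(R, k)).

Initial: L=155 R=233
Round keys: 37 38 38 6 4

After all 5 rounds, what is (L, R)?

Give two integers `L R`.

Answer: 255 91

Derivation:
Round 1 (k=37): L=233 R=47
Round 2 (k=38): L=47 R=232
Round 3 (k=38): L=232 R=88
Round 4 (k=6): L=88 R=255
Round 5 (k=4): L=255 R=91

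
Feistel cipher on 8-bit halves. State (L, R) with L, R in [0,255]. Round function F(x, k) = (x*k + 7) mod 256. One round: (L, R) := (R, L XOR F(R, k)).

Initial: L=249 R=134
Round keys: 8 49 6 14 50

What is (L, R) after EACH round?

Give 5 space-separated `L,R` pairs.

Answer: 134,206 206,243 243,119 119,122 122,172

Derivation:
Round 1 (k=8): L=134 R=206
Round 2 (k=49): L=206 R=243
Round 3 (k=6): L=243 R=119
Round 4 (k=14): L=119 R=122
Round 5 (k=50): L=122 R=172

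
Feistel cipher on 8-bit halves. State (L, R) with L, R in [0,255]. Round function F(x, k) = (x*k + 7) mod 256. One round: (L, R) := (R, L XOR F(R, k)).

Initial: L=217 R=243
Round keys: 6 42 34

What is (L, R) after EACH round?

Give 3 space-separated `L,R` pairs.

Answer: 243,96 96,52 52,143

Derivation:
Round 1 (k=6): L=243 R=96
Round 2 (k=42): L=96 R=52
Round 3 (k=34): L=52 R=143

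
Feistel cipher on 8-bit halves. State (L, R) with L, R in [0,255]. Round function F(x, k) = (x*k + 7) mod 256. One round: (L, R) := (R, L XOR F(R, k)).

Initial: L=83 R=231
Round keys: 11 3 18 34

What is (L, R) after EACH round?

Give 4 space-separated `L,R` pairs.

Answer: 231,167 167,27 27,74 74,192

Derivation:
Round 1 (k=11): L=231 R=167
Round 2 (k=3): L=167 R=27
Round 3 (k=18): L=27 R=74
Round 4 (k=34): L=74 R=192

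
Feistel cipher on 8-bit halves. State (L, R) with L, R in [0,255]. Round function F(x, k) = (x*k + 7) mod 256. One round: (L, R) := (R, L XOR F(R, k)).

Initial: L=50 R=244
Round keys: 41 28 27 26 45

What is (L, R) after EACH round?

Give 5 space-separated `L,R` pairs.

Round 1 (k=41): L=244 R=41
Round 2 (k=28): L=41 R=119
Round 3 (k=27): L=119 R=189
Round 4 (k=26): L=189 R=78
Round 5 (k=45): L=78 R=0

Answer: 244,41 41,119 119,189 189,78 78,0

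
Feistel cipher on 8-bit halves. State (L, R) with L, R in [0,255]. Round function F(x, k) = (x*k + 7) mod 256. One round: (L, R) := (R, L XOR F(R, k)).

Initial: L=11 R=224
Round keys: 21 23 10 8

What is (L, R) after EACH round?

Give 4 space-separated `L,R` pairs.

Round 1 (k=21): L=224 R=108
Round 2 (k=23): L=108 R=91
Round 3 (k=10): L=91 R=249
Round 4 (k=8): L=249 R=148

Answer: 224,108 108,91 91,249 249,148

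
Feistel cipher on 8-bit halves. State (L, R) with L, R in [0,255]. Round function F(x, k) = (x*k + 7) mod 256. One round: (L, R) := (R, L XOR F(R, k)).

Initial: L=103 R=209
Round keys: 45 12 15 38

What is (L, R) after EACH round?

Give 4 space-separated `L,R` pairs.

Round 1 (k=45): L=209 R=163
Round 2 (k=12): L=163 R=122
Round 3 (k=15): L=122 R=142
Round 4 (k=38): L=142 R=97

Answer: 209,163 163,122 122,142 142,97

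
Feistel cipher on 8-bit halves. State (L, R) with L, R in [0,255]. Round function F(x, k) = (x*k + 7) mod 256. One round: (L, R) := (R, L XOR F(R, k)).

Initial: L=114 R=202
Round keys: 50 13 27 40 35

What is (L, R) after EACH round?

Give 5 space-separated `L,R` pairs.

Round 1 (k=50): L=202 R=9
Round 2 (k=13): L=9 R=182
Round 3 (k=27): L=182 R=48
Round 4 (k=40): L=48 R=49
Round 5 (k=35): L=49 R=138

Answer: 202,9 9,182 182,48 48,49 49,138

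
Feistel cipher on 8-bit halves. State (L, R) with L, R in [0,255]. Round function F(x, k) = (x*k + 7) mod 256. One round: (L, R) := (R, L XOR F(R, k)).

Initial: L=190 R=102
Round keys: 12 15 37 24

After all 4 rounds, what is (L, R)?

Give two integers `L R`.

Answer: 182 215

Derivation:
Round 1 (k=12): L=102 R=113
Round 2 (k=15): L=113 R=192
Round 3 (k=37): L=192 R=182
Round 4 (k=24): L=182 R=215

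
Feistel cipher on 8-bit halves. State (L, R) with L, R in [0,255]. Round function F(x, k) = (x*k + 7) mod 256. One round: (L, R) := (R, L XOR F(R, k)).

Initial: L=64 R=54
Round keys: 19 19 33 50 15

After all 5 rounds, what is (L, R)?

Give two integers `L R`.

Round 1 (k=19): L=54 R=73
Round 2 (k=19): L=73 R=68
Round 3 (k=33): L=68 R=130
Round 4 (k=50): L=130 R=47
Round 5 (k=15): L=47 R=74

Answer: 47 74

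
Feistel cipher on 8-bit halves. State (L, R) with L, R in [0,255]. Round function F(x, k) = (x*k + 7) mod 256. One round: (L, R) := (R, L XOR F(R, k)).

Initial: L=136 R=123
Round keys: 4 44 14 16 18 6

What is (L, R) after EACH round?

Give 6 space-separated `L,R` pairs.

Answer: 123,123 123,80 80,28 28,151 151,185 185,202

Derivation:
Round 1 (k=4): L=123 R=123
Round 2 (k=44): L=123 R=80
Round 3 (k=14): L=80 R=28
Round 4 (k=16): L=28 R=151
Round 5 (k=18): L=151 R=185
Round 6 (k=6): L=185 R=202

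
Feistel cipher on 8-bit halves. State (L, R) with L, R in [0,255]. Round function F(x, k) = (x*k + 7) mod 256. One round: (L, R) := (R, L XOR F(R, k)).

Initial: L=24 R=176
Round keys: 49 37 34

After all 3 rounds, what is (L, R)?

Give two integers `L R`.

Round 1 (k=49): L=176 R=175
Round 2 (k=37): L=175 R=226
Round 3 (k=34): L=226 R=164

Answer: 226 164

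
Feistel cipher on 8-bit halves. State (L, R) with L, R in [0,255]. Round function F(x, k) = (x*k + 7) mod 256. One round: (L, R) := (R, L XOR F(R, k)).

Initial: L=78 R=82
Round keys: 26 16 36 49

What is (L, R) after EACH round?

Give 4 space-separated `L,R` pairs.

Round 1 (k=26): L=82 R=21
Round 2 (k=16): L=21 R=5
Round 3 (k=36): L=5 R=174
Round 4 (k=49): L=174 R=80

Answer: 82,21 21,5 5,174 174,80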